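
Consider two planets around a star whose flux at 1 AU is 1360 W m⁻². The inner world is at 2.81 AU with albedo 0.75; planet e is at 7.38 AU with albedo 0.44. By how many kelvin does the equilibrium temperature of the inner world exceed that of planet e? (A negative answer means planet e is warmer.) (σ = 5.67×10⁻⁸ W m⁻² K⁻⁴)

T_eq = [S₀(1−A)/(4σd²)]^(1/4), so T ∝ (1−A)^(1/4) / √d.
T₁ = [1360×0.25/(4×5.67×10⁻⁸×2.81²)]^(1/4) = 117.38 K.
T₂ = [1360×0.56/(4×5.67×10⁻⁸×7.38²)]^(1/4) = 88.61 K.

ΔT ≈ 28.8 K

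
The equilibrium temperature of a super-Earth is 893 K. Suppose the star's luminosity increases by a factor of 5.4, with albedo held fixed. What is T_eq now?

T_eq ≈ 1360 K

T_eq ∝ L^(1/4) · d^(−1/2).
T′ = 893 × 5.4^(1/4) = 1360 K.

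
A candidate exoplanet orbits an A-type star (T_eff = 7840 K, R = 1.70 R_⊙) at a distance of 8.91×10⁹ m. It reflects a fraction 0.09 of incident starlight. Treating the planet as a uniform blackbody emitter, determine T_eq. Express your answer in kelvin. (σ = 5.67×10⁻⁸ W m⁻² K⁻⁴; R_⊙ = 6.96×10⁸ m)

T_eq ≈ 1970 K

R_⋆ = 1.70 × 6.96×10⁸ = 1.18×10⁹ m.
L = 4πR_⋆²σT_⋆⁴ = 4π(1.18×10⁹)² × 5.67×10⁻⁸ × (7840)⁴ = 3.77×10²⁷ W.
S = L/(4πd²) = 3.78×10⁶ W m⁻².
Energy balance: absorbed = emitted ⇒ πR²·S(1−A) = 4πR²·σT_eq⁴, so T_eq⁴ = S(1−A)/(4σ).
T_eq = [3.78×10⁶ × 0.91 / (4 × 5.67×10⁻⁸)]^(1/4) = (1.52×10¹³)^(1/4) = 1970 K.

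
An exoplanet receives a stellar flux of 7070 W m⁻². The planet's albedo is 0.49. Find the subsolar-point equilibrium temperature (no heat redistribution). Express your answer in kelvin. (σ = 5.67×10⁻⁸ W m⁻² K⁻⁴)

T_ss ≈ 502 K

At the subsolar point the surface absorbs S(1−A) and emits σT⁴ per unit area — no factor of 4, since only the local patch is in balance.
T = [7070 × 0.51 / 5.67×10⁻⁸]^(1/4) = (6.36×10¹⁰)^(1/4) = 502 K.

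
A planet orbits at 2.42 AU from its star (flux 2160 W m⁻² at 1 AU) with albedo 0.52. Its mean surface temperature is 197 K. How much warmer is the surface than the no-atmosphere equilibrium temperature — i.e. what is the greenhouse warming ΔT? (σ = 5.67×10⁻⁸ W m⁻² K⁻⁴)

S = 2160/2.42² = 368.8 W m⁻².
T_eq = [S(1−A)/(4σ)]^(1/4) = [368.8×0.48/(4×5.67×10⁻⁸)]^(1/4) = 167.1 K.
ΔT = T_surf − T_eq = 197 − 167.1.

ΔT ≈ 29.9 K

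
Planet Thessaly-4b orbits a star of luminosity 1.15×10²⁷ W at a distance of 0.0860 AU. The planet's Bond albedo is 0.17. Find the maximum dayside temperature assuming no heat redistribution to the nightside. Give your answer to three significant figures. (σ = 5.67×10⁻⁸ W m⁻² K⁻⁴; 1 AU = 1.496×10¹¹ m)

d = 0.0860 AU = 1.29×10¹⁰ m.
Flux: S = L/(4πd²) = 1.15×10²⁷/(4π×(1.29×10¹⁰)²) = 5.53×10⁵ W m⁻².
With no redistribution each surface element balances locally: S(1−A) = σT⁴.
T = [5.53×10⁵ × 0.83 / 5.67×10⁻⁸]^(1/4) = (8.09×10¹²)^(1/4) = 1690 K.

T_ss ≈ 1690 K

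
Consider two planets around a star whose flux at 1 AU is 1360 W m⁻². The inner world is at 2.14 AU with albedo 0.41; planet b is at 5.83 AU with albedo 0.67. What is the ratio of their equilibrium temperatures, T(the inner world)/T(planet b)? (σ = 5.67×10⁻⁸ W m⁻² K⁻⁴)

T_eq = [S₀(1−A)/(4σd²)]^(1/4), so T ∝ (1−A)^(1/4) / √d.
T₁ = [1360×0.59/(4×5.67×10⁻⁸×2.14²)]^(1/4) = 166.72 K.
T₂ = [1360×0.33/(4×5.67×10⁻⁸×5.83²)]^(1/4) = 87.35 K.

T₁/T₂ ≈ 1.909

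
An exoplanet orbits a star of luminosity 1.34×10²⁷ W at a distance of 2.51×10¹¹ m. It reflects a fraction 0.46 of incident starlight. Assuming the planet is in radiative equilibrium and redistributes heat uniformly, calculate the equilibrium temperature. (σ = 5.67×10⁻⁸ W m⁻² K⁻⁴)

T_eq ≈ 252 K

Flux: S = L/(4πd²) = 1.34×10²⁷/(4π×(2.51×10¹¹)²) = 1690 W m⁻².
Energy balance: absorbed = emitted ⇒ πR²·S(1−A) = 4πR²·σT_eq⁴, so T_eq⁴ = S(1−A)/(4σ).
T_eq = [1690 × 0.54 / (4 × 5.67×10⁻⁸)]^(1/4) = (4.03×10⁹)^(1/4) = 252 K.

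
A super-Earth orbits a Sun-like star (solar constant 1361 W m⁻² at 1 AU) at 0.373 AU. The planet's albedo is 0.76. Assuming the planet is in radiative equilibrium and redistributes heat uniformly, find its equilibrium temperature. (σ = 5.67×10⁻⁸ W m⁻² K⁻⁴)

T_eq ≈ 319 K

Flux at 0.373 AU: S = 1361/0.373² = 9780 W m⁻².
Energy balance: absorbed = emitted ⇒ πR²·S(1−A) = 4πR²·σT_eq⁴, so T_eq⁴ = S(1−A)/(4σ).
T_eq = [9780 × 0.24 / (4 × 5.67×10⁻⁸)]^(1/4) = (1.04×10¹⁰)^(1/4) = 319 K.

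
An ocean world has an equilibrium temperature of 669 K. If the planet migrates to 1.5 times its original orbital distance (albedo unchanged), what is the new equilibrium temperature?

T_eq ∝ L^(1/4) · d^(−1/2).
T′ = 669 / 1.5^(1/2) = 546 K.

T_eq ≈ 546 K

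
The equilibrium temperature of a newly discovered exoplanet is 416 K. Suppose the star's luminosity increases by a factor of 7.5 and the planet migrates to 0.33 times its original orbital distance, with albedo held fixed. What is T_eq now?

T_eq ≈ 1200 K

T_eq ∝ L^(1/4) · d^(−1/2).
T′ = 416 × 7.5^(1/4) / 0.33^(1/2) = 1200 K.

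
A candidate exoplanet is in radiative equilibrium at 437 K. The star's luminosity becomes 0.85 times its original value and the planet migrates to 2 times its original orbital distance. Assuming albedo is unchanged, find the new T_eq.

T_eq ≈ 297 K

T_eq ∝ L^(1/4) · d^(−1/2).
T′ = 437 × 0.85^(1/4) / 2^(1/2) = 297 K.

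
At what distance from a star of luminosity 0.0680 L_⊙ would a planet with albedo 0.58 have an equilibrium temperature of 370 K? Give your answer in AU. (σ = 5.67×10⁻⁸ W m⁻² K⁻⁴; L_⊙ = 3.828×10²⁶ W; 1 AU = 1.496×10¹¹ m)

d ≈ 0.0956 AU

L = 0.0680 × 3.828×10²⁶ = 2.60×10²⁵ W.
From T_eq⁴ = L(1−A)/(16πσd²): d = √[L(1−A)/(16πσT_eq⁴)].
d = √[2.60×10²⁵ × 0.42 / (16π × 5.67×10⁻⁸ × (370)⁴)] = 1.43×10¹⁰ m = 0.0956 AU.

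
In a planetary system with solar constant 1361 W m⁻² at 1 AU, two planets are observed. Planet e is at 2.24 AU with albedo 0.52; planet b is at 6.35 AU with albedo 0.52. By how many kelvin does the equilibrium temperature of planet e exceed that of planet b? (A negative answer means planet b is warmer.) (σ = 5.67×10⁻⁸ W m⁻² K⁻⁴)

ΔT ≈ 62.9 K

T_eq = [S₀(1−A)/(4σd²)]^(1/4), so T ∝ (1−A)^(1/4) / √d.
T₁ = [1361×0.48/(4×5.67×10⁻⁸×2.24²)]^(1/4) = 154.79 K.
T₂ = [1361×0.48/(4×5.67×10⁻⁸×6.35²)]^(1/4) = 91.93 K.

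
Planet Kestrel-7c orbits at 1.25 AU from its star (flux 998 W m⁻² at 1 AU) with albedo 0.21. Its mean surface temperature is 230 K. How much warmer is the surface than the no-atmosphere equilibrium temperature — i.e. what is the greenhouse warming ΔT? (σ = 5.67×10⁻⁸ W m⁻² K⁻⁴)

ΔT ≈ 12.8 K

S = 998/1.25² = 638.7 W m⁻².
T_eq = [S(1−A)/(4σ)]^(1/4) = [638.7×0.79/(4×5.67×10⁻⁸)]^(1/4) = 217.2 K.
ΔT = T_surf − T_eq = 230 − 217.2.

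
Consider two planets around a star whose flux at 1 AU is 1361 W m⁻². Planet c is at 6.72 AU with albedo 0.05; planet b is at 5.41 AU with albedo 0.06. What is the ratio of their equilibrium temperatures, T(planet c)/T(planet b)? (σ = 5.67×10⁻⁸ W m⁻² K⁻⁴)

T_eq = [S₀(1−A)/(4σd²)]^(1/4), so T ∝ (1−A)^(1/4) / √d.
T₁ = [1361×0.95/(4×5.67×10⁻⁸×6.72²)]^(1/4) = 106.00 K.
T₂ = [1361×0.94/(4×5.67×10⁻⁸×5.41²)]^(1/4) = 117.82 K.

T₁/T₂ ≈ 0.900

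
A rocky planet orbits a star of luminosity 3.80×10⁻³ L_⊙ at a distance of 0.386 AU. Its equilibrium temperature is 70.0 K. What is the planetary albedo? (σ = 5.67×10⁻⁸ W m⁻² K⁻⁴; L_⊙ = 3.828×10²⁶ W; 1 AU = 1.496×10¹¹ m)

A ≈ 0.84

d = 0.386 AU = 5.77×10¹⁰ m.
L = 3.80×10⁻³ × 3.828×10²⁶ = 1.45×10²⁴ W.
Flux: S = L/(4πd²) = 1.45×10²⁴/(4π×(5.77×10¹⁰)²) = 34.7 W m⁻².
From T_eq⁴ = S(1−A)/(4σ): 1−A = 4σT_eq⁴/S.
1−A = 4 × 5.67×10⁻⁸ × (70.0)⁴ / 34.7 = 0.157.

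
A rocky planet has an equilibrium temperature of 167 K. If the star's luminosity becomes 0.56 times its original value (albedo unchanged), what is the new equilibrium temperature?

T_eq ≈ 144 K

T_eq ∝ L^(1/4) · d^(−1/2).
T′ = 167 × 0.56^(1/4) = 144 K.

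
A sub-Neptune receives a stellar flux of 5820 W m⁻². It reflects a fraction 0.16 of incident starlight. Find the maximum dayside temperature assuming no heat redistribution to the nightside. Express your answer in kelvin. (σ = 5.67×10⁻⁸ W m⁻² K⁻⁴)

With no redistribution each surface element balances locally: S(1−A) = σT⁴.
T = [5820 × 0.84 / 5.67×10⁻⁸]^(1/4) = (8.62×10¹⁰)^(1/4) = 542 K.

T_ss ≈ 542 K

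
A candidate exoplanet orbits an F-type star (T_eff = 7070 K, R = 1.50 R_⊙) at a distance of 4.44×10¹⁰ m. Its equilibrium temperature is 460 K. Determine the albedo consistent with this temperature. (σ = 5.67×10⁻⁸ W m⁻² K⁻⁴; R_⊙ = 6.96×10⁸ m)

R_⋆ = 1.50 × 6.96×10⁸ = 1.04×10⁹ m.
L = 4πR_⋆²σT_⋆⁴ = 4π(1.04×10⁹)² × 5.67×10⁻⁸ × (7070)⁴ = 1.94×10²⁷ W.
S = L/(4πd²) = 7.83×10⁴ W m⁻².
From T_eq⁴ = S(1−A)/(4σ): 1−A = 4σT_eq⁴/S.
1−A = 4 × 5.67×10⁻⁸ × (460)⁴ / 7.83×10⁴ = 0.130.

A ≈ 0.87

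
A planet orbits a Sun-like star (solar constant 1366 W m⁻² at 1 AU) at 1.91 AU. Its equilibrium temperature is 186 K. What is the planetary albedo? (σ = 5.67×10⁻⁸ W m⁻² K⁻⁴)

Flux at 1.91 AU: S = 1366/1.91² = 374 W m⁻².
From T_eq⁴ = S(1−A)/(4σ): 1−A = 4σT_eq⁴/S.
1−A = 4 × 5.67×10⁻⁸ × (186)⁴ / 374 = 0.725.

A ≈ 0.28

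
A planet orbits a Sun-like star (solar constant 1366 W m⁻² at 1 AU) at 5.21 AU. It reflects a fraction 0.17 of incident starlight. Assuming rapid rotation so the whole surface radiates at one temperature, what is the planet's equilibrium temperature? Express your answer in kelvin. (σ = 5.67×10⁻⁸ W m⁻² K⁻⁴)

T_eq ≈ 116 K

Flux at 5.21 AU: S = 1366/5.21² = 50.3 W m⁻².
Energy balance: absorbed = emitted ⇒ πR²·S(1−A) = 4πR²·σT_eq⁴, so T_eq⁴ = S(1−A)/(4σ).
T_eq = [50.3 × 0.83 / (4 × 5.67×10⁻⁸)]^(1/4) = (1.84×10⁸)^(1/4) = 116 K.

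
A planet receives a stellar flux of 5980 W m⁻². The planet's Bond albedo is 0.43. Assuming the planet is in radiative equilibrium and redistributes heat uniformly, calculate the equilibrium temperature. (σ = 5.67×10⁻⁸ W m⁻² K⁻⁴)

T_eq ≈ 350 K

Energy balance: absorbed = emitted ⇒ πR²·S(1−A) = 4πR²·σT_eq⁴, so T_eq⁴ = S(1−A)/(4σ).
T_eq = [5980 × 0.57 / (4 × 5.67×10⁻⁸)]^(1/4) = (1.50×10¹⁰)^(1/4) = 350 K.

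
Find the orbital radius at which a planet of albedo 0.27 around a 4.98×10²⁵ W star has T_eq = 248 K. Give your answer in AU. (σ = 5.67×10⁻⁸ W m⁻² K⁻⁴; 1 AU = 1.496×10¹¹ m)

d ≈ 0.388 AU

From T_eq⁴ = L(1−A)/(16πσd²): d = √[L(1−A)/(16πσT_eq⁴)].
d = √[4.98×10²⁵ × 0.73 / (16π × 5.67×10⁻⁸ × (248)⁴)] = 5.81×10¹⁰ m = 0.388 AU.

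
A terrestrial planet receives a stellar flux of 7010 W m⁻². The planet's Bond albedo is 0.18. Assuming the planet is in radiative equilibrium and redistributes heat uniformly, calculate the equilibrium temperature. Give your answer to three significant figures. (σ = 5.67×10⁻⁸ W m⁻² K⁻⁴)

T_eq ≈ 399 K

Energy balance: absorbed = emitted ⇒ πR²·S(1−A) = 4πR²·σT_eq⁴, so T_eq⁴ = S(1−A)/(4σ).
T_eq = [7010 × 0.82 / (4 × 5.67×10⁻⁸)]^(1/4) = (2.53×10¹⁰)^(1/4) = 399 K.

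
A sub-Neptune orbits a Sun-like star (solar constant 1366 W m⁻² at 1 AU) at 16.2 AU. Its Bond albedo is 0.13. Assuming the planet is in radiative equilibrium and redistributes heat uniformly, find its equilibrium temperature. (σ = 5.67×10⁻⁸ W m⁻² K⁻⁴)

Flux at 16.2 AU: S = 1366/16.2² = 5.20 W m⁻².
Energy balance: absorbed = emitted ⇒ πR²·S(1−A) = 4πR²·σT_eq⁴, so T_eq⁴ = S(1−A)/(4σ).
T_eq = [5.20 × 0.87 / (4 × 5.67×10⁻⁸)]^(1/4) = (2.00×10⁷)^(1/4) = 66.8 K.

T_eq ≈ 66.8 K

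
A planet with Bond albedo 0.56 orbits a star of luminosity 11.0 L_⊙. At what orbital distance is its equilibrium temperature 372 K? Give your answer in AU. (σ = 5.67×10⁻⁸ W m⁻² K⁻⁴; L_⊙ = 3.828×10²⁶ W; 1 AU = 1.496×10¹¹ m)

L = 11.0 × 3.828×10²⁶ = 4.21×10²⁷ W.
From T_eq⁴ = L(1−A)/(16πσd²): d = √[L(1−A)/(16πσT_eq⁴)].
d = √[4.21×10²⁷ × 0.44 / (16π × 5.67×10⁻⁸ × (372)⁴)] = 1.84×10¹¹ m = 1.23 AU.

d ≈ 1.23 AU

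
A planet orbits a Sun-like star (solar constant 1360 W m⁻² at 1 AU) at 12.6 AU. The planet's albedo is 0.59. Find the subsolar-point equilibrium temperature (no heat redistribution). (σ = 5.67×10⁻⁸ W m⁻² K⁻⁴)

T_ss ≈ 88.7 K

Flux at 12.6 AU: S = 1360/12.6² = 8.57 W m⁻².
At the subsolar point the surface absorbs S(1−A) and emits σT⁴ per unit area — no factor of 4, since only the local patch is in balance.
T = [8.57 × 0.41 / 5.67×10⁻⁸]^(1/4) = (6.19×10⁷)^(1/4) = 88.7 K.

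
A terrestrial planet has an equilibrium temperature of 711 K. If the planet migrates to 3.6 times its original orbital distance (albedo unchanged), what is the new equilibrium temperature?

T_eq ≈ 375 K

T_eq ∝ L^(1/4) · d^(−1/2).
T′ = 711 / 3.6^(1/2) = 375 K.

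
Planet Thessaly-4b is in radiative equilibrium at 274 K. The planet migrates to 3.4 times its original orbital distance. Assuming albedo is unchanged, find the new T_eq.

T_eq ∝ L^(1/4) · d^(−1/2).
T′ = 274 / 3.4^(1/2) = 149 K.

T_eq ≈ 149 K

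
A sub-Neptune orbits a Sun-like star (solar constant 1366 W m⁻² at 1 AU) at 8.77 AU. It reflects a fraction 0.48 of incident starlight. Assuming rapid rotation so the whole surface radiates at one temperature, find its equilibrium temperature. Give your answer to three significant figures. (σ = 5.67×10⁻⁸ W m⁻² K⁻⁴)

Flux at 8.77 AU: S = 1366/8.77² = 17.8 W m⁻².
Energy balance: absorbed = emitted ⇒ πR²·S(1−A) = 4πR²·σT_eq⁴, so T_eq⁴ = S(1−A)/(4σ).
T_eq = [17.8 × 0.52 / (4 × 5.67×10⁻⁸)]^(1/4) = (4.07×10⁷)^(1/4) = 79.9 K.

T_eq ≈ 79.9 K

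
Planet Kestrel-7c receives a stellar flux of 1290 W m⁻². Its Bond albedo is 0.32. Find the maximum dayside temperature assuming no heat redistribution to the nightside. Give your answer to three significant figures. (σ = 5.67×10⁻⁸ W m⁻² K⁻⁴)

With no redistribution each surface element balances locally: S(1−A) = σT⁴.
T = [1290 × 0.68 / 5.67×10⁻⁸]^(1/4) = (1.55×10¹⁰)^(1/4) = 353 K.

T_ss ≈ 353 K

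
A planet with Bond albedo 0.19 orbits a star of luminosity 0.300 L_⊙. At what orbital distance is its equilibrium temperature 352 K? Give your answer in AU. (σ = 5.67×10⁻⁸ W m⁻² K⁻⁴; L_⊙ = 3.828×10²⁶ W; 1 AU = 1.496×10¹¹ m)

L = 0.300 × 3.828×10²⁶ = 1.15×10²⁶ W.
From T_eq⁴ = L(1−A)/(16πσd²): d = √[L(1−A)/(16πσT_eq⁴)].
d = √[1.15×10²⁶ × 0.81 / (16π × 5.67×10⁻⁸ × (352)⁴)] = 4.61×10¹⁰ m = 0.308 AU.

d ≈ 0.308 AU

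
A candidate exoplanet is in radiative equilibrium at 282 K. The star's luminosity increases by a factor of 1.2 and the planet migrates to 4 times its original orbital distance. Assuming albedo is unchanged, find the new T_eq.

T_eq ≈ 148 K

T_eq ∝ L^(1/4) · d^(−1/2).
T′ = 282 × 1.2^(1/4) / 4^(1/2) = 148 K.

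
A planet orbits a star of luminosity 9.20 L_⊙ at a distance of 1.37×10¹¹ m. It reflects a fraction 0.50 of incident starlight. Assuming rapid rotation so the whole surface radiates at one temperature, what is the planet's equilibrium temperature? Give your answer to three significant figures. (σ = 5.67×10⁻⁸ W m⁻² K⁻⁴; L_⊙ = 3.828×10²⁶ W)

L = 9.20 × 3.828×10²⁶ = 3.52×10²⁷ W.
Flux: S = L/(4πd²) = 3.52×10²⁷/(4π×(1.37×10¹¹)²) = 1.49×10⁴ W m⁻².
Energy balance: absorbed = emitted ⇒ πR²·S(1−A) = 4πR²·σT_eq⁴, so T_eq⁴ = S(1−A)/(4σ).
T_eq = [1.49×10⁴ × 0.50 / (4 × 5.67×10⁻⁸)]^(1/4) = (3.29×10¹⁰)^(1/4) = 426 K.

T_eq ≈ 426 K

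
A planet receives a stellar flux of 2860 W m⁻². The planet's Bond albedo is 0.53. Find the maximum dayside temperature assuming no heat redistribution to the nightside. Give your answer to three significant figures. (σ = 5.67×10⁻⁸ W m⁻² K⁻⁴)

With no redistribution each surface element balances locally: S(1−A) = σT⁴.
T = [2860 × 0.47 / 5.67×10⁻⁸]^(1/4) = (2.37×10¹⁰)^(1/4) = 392 K.

T_ss ≈ 392 K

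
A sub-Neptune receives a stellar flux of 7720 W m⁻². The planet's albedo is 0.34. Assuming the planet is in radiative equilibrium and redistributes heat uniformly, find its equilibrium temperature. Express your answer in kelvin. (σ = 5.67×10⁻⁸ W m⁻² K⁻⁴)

T_eq ≈ 387 K

Energy balance: absorbed = emitted ⇒ πR²·S(1−A) = 4πR²·σT_eq⁴, so T_eq⁴ = S(1−A)/(4σ).
T_eq = [7720 × 0.66 / (4 × 5.67×10⁻⁸)]^(1/4) = (2.25×10¹⁰)^(1/4) = 387 K.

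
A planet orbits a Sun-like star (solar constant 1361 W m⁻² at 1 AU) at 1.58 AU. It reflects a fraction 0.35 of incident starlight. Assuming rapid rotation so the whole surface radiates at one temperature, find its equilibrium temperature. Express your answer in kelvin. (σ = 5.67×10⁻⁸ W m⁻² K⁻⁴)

T_eq ≈ 199 K

Flux at 1.58 AU: S = 1361/1.58² = 545 W m⁻².
Energy balance: absorbed = emitted ⇒ πR²·S(1−A) = 4πR²·σT_eq⁴, so T_eq⁴ = S(1−A)/(4σ).
T_eq = [545 × 0.65 / (4 × 5.67×10⁻⁸)]^(1/4) = (1.56×10⁹)^(1/4) = 199 K.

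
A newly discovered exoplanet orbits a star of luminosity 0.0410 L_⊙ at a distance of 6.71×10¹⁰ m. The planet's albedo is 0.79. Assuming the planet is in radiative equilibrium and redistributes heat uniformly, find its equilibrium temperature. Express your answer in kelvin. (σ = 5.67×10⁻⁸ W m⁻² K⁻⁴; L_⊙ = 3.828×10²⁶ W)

L = 0.0410 × 3.828×10²⁶ = 1.57×10²⁵ W.
Flux: S = L/(4πd²) = 1.57×10²⁵/(4π×(6.71×10¹⁰)²) = 277 W m⁻².
Energy balance: absorbed = emitted ⇒ πR²·S(1−A) = 4πR²·σT_eq⁴, so T_eq⁴ = S(1−A)/(4σ).
T_eq = [277 × 0.21 / (4 × 5.67×10⁻⁸)]^(1/4) = (2.57×10⁸)^(1/4) = 127 K.

T_eq ≈ 127 K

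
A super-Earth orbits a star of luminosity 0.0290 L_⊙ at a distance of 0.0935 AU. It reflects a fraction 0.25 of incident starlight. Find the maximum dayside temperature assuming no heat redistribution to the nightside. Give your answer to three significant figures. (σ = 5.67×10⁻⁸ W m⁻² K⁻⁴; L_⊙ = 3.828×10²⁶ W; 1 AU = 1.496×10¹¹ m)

d = 0.0935 AU = 1.40×10¹⁰ m.
L = 0.0290 × 3.828×10²⁶ = 1.11×10²⁵ W.
Flux: S = L/(4πd²) = 1.11×10²⁵/(4π×(1.40×10¹⁰)²) = 4520 W m⁻².
With no redistribution each surface element balances locally: S(1−A) = σT⁴.
T = [4520 × 0.75 / 5.67×10⁻⁸]^(1/4) = (5.97×10¹⁰)^(1/4) = 494 K.

T_ss ≈ 494 K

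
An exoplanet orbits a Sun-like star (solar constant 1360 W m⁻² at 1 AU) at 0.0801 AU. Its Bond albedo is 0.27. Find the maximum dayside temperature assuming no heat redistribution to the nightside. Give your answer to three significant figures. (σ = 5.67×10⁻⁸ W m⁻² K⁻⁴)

Flux at 0.0801 AU: S = 1360/0.0801² = 2.12×10⁵ W m⁻².
With no redistribution each surface element balances locally: S(1−A) = σT⁴.
T = [2.12×10⁵ × 0.73 / 5.67×10⁻⁸]^(1/4) = (2.73×10¹²)^(1/4) = 1290 K.

T_ss ≈ 1290 K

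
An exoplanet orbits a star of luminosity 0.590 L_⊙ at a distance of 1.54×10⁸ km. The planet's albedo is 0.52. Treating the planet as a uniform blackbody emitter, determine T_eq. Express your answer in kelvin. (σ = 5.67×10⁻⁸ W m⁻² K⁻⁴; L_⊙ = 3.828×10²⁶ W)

d = 1.54×10⁸ km = 1.54×10¹¹ m.
L = 0.590 × 3.828×10²⁶ = 2.26×10²⁶ W.
Flux: S = L/(4πd²) = 2.26×10²⁶/(4π×(1.54×10¹¹)²) = 758 W m⁻².
Energy balance: absorbed = emitted ⇒ πR²·S(1−A) = 4πR²·σT_eq⁴, so T_eq⁴ = S(1−A)/(4σ).
T_eq = [758 × 0.48 / (4 × 5.67×10⁻⁸)]^(1/4) = (1.60×10⁹)^(1/4) = 200 K.

T_eq ≈ 200 K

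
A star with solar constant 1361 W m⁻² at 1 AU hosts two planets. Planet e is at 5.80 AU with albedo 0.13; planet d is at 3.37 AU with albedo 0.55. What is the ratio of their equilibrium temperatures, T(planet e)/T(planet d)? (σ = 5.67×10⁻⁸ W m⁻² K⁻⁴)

T_eq = [S₀(1−A)/(4σd²)]^(1/4), so T ∝ (1−A)^(1/4) / √d.
T₁ = [1361×0.87/(4×5.67×10⁻⁸×5.80²)]^(1/4) = 111.61 K.
T₂ = [1361×0.45/(4×5.67×10⁻⁸×3.37²)]^(1/4) = 124.18 K.

T₁/T₂ ≈ 0.899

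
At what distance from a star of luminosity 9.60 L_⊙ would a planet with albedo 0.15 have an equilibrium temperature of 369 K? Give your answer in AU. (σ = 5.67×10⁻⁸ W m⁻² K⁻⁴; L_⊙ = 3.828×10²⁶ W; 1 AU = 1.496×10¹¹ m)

d ≈ 1.63 AU

L = 9.60 × 3.828×10²⁶ = 3.67×10²⁷ W.
From T_eq⁴ = L(1−A)/(16πσd²): d = √[L(1−A)/(16πσT_eq⁴)].
d = √[3.67×10²⁷ × 0.85 / (16π × 5.67×10⁻⁸ × (369)⁴)] = 2.43×10¹¹ m = 1.63 AU.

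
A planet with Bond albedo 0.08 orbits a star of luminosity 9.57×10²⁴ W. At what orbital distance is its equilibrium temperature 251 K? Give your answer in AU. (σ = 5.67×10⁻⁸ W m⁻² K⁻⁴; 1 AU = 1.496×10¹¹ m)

From T_eq⁴ = L(1−A)/(16πσd²): d = √[L(1−A)/(16πσT_eq⁴)].
d = √[9.57×10²⁴ × 0.92 / (16π × 5.67×10⁻⁸ × (251)⁴)] = 2.79×10¹⁰ m = 0.186 AU.

d ≈ 0.186 AU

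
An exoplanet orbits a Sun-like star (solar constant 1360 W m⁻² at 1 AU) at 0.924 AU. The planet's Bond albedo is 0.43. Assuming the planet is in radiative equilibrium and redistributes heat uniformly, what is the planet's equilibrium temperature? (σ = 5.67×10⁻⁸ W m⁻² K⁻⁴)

T_eq ≈ 252 K

Flux at 0.924 AU: S = 1360/0.924² = 1590 W m⁻².
Energy balance: absorbed = emitted ⇒ πR²·S(1−A) = 4πR²·σT_eq⁴, so T_eq⁴ = S(1−A)/(4σ).
T_eq = [1590 × 0.57 / (4 × 5.67×10⁻⁸)]^(1/4) = (4.00×10⁹)^(1/4) = 252 K.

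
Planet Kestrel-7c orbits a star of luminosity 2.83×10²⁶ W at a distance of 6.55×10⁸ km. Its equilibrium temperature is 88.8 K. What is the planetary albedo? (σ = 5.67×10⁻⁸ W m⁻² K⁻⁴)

A ≈ 0.73

d = 6.55×10⁸ km = 6.55×10¹¹ m.
Flux: S = L/(4πd²) = 2.83×10²⁶/(4π×(6.55×10¹¹)²) = 52.5 W m⁻².
From T_eq⁴ = S(1−A)/(4σ): 1−A = 4σT_eq⁴/S.
1−A = 4 × 5.67×10⁻⁸ × (88.8)⁴ / 52.5 = 0.269.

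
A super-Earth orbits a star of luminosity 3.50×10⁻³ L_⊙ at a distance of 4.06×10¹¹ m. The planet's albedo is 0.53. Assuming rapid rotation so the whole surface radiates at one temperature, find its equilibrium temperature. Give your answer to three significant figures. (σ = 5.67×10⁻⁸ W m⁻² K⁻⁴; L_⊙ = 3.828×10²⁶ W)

L = 3.50×10⁻³ × 3.828×10²⁶ = 1.34×10²⁴ W.
Flux: S = L/(4πd²) = 1.34×10²⁴/(4π×(4.06×10¹¹)²) = 0.647 W m⁻².
Energy balance: absorbed = emitted ⇒ πR²·S(1−A) = 4πR²·σT_eq⁴, so T_eq⁴ = S(1−A)/(4σ).
T_eq = [0.647 × 0.47 / (4 × 5.67×10⁻⁸)]^(1/4) = (1.34×10⁶)^(1/4) = 34.0 K.

T_eq ≈ 34.0 K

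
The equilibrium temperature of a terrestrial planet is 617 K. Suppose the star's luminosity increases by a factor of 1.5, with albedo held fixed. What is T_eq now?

T_eq ∝ L^(1/4) · d^(−1/2).
T′ = 617 × 1.5^(1/4) = 683 K.

T_eq ≈ 683 K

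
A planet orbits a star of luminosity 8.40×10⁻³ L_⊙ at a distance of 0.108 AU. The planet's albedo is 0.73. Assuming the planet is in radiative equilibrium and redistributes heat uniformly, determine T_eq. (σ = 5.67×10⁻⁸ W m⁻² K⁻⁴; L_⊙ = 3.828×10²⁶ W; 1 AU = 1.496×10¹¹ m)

d = 0.108 AU = 1.62×10¹⁰ m.
L = 8.40×10⁻³ × 3.828×10²⁶ = 3.22×10²⁴ W.
Flux: S = L/(4πd²) = 3.22×10²⁴/(4π×(1.62×10¹⁰)²) = 980 W m⁻².
Energy balance: absorbed = emitted ⇒ πR²·S(1−A) = 4πR²·σT_eq⁴, so T_eq⁴ = S(1−A)/(4σ).
T_eq = [980 × 0.27 / (4 × 5.67×10⁻⁸)]^(1/4) = (1.17×10⁹)^(1/4) = 185 K.

T_eq ≈ 185 K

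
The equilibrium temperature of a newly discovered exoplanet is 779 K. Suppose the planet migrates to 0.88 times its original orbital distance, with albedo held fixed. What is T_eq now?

T_eq ≈ 830 K

T_eq ∝ L^(1/4) · d^(−1/2).
T′ = 779 / 0.88^(1/2) = 830 K.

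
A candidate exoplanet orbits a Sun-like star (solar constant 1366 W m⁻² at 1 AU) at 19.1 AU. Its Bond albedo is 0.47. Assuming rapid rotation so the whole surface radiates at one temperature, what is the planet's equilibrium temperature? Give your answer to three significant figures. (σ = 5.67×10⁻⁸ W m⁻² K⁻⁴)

Flux at 19.1 AU: S = 1366/19.1² = 3.74 W m⁻².
Energy balance: absorbed = emitted ⇒ πR²·S(1−A) = 4πR²·σT_eq⁴, so T_eq⁴ = S(1−A)/(4σ).
T_eq = [3.74 × 0.53 / (4 × 5.67×10⁻⁸)]^(1/4) = (8.75×10⁶)^(1/4) = 54.4 K.

T_eq ≈ 54.4 K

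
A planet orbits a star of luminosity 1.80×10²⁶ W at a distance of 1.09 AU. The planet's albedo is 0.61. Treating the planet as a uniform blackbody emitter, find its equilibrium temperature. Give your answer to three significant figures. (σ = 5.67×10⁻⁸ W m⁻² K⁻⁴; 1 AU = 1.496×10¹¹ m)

d = 1.09 AU = 1.63×10¹¹ m.
Flux: S = L/(4πd²) = 1.80×10²⁶/(4π×(1.63×10¹¹)²) = 539 W m⁻².
Energy balance: absorbed = emitted ⇒ πR²·S(1−A) = 4πR²·σT_eq⁴, so T_eq⁴ = S(1−A)/(4σ).
T_eq = [539 × 0.39 / (4 × 5.67×10⁻⁸)]^(1/4) = (9.26×10⁸)^(1/4) = 174 K.

T_eq ≈ 174 K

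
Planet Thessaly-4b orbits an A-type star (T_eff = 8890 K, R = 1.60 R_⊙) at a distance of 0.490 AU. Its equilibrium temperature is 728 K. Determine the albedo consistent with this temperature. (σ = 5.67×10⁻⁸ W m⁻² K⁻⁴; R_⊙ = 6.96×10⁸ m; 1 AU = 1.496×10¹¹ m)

A ≈ 0.22

R_⋆ = 1.60 × 6.96×10⁸ = 1.11×10⁹ m.
d = 0.490 AU = 7.33×10¹⁰ m.
L = 4πR_⋆²σT_⋆⁴ = 4π(1.11×10⁹)² × 5.67×10⁻⁸ × (8890)⁴ = 5.52×10²⁷ W.
S = L/(4πd²) = 8.17×10⁴ W m⁻².
From T_eq⁴ = S(1−A)/(4σ): 1−A = 4σT_eq⁴/S.
1−A = 4 × 5.67×10⁻⁸ × (728)⁴ / 8.17×10⁴ = 0.779.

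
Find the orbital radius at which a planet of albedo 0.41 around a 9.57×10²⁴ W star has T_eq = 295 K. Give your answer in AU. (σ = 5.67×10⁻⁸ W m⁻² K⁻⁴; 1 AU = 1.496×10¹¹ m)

d ≈ 0.108 AU

From T_eq⁴ = L(1−A)/(16πσd²): d = √[L(1−A)/(16πσT_eq⁴)].
d = √[9.57×10²⁴ × 0.59 / (16π × 5.67×10⁻⁸ × (295)⁴)] = 1.62×10¹⁰ m = 0.108 AU.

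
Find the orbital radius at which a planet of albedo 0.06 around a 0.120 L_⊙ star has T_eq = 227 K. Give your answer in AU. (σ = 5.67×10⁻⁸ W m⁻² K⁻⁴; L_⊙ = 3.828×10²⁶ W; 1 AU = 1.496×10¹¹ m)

L = 0.120 × 3.828×10²⁶ = 4.59×10²⁵ W.
From T_eq⁴ = L(1−A)/(16πσd²): d = √[L(1−A)/(16πσT_eq⁴)].
d = √[4.59×10²⁵ × 0.94 / (16π × 5.67×10⁻⁸ × (227)⁴)] = 7.55×10¹⁰ m = 0.505 AU.

d ≈ 0.505 AU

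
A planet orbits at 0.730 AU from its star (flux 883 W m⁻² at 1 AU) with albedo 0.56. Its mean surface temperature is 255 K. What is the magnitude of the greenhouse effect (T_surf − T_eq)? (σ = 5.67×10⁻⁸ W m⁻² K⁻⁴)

S = 883/0.730² = 1657 W m⁻².
T_eq = [S(1−A)/(4σ)]^(1/4) = [1657×0.44/(4×5.67×10⁻⁸)]^(1/4) = 238.1 K.
ΔT = T_surf − T_eq = 255 − 238.1.

ΔT ≈ 16.9 K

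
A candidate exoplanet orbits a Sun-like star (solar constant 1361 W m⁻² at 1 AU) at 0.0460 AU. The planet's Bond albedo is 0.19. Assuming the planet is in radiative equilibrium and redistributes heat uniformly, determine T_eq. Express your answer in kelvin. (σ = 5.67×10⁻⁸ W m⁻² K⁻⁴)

Flux at 0.0460 AU: S = 1361/0.0460² = 6.43×10⁵ W m⁻².
Energy balance: absorbed = emitted ⇒ πR²·S(1−A) = 4πR²·σT_eq⁴, so T_eq⁴ = S(1−A)/(4σ).
T_eq = [6.43×10⁵ × 0.81 / (4 × 5.67×10⁻⁸)]^(1/4) = (2.30×10¹²)^(1/4) = 1230 K.

T_eq ≈ 1230 K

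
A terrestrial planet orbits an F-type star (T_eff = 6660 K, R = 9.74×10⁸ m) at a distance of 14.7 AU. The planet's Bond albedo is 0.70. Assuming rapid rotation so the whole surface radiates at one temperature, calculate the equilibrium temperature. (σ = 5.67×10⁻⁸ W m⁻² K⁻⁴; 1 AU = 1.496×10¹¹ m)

d = 14.7 AU = 2.20×10¹² m.
L = 4πR_⋆²σT_⋆⁴ = 4π(9.74×10⁸)² × 5.67×10⁻⁸ × (6660)⁴ = 1.33×10²⁷ W.
S = L/(4πd²) = 21.9 W m⁻².
Energy balance: absorbed = emitted ⇒ πR²·S(1−A) = 4πR²·σT_eq⁴, so T_eq⁴ = S(1−A)/(4σ).
T_eq = [21.9 × 0.30 / (4 × 5.67×10⁻⁸)]^(1/4) = (2.89×10⁷)^(1/4) = 73.3 K.

T_eq ≈ 73.3 K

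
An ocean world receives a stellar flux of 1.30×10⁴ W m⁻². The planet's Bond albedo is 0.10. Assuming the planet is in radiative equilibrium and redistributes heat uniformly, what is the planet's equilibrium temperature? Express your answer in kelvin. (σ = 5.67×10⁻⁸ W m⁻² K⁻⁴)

Energy balance: absorbed = emitted ⇒ πR²·S(1−A) = 4πR²·σT_eq⁴, so T_eq⁴ = S(1−A)/(4σ).
T_eq = [1.30×10⁴ × 0.90 / (4 × 5.67×10⁻⁸)]^(1/4) = (5.16×10¹⁰)^(1/4) = 477 K.

T_eq ≈ 477 K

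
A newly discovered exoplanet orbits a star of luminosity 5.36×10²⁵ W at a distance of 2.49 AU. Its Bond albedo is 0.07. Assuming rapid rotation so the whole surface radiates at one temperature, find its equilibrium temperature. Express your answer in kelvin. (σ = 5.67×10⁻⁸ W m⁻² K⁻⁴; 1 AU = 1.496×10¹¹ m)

d = 2.49 AU = 3.73×10¹¹ m.
Flux: S = L/(4πd²) = 5.36×10²⁵/(4π×(3.73×10¹¹)²) = 30.7 W m⁻².
Energy balance: absorbed = emitted ⇒ πR²·S(1−A) = 4πR²·σT_eq⁴, so T_eq⁴ = S(1−A)/(4σ).
T_eq = [30.7 × 0.93 / (4 × 5.67×10⁻⁸)]^(1/4) = (1.26×10⁸)^(1/4) = 106 K.

T_eq ≈ 106 K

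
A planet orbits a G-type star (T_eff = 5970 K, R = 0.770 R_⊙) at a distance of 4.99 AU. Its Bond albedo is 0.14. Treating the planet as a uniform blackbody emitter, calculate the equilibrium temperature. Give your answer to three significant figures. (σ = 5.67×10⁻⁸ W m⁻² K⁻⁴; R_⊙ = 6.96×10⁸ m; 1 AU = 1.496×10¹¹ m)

R_⋆ = 0.770 × 6.96×10⁸ = 5.36×10⁸ m.
d = 4.99 AU = 7.47×10¹¹ m.
L = 4πR_⋆²σT_⋆⁴ = 4π(5.36×10⁸)² × 5.67×10⁻⁸ × (5970)⁴ = 2.60×10²⁶ W.
S = L/(4πd²) = 37.1 W m⁻².
Energy balance: absorbed = emitted ⇒ πR²·S(1−A) = 4πR²·σT_eq⁴, so T_eq⁴ = S(1−A)/(4σ).
T_eq = [37.1 × 0.86 / (4 × 5.67×10⁻⁸)]^(1/4) = (1.41×10⁸)^(1/4) = 109 K.

T_eq ≈ 109 K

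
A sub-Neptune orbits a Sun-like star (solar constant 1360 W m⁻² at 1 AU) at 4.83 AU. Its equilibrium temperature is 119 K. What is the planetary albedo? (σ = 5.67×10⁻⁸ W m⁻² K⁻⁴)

A ≈ 0.22

Flux at 4.83 AU: S = 1360/4.83² = 58.3 W m⁻².
From T_eq⁴ = S(1−A)/(4σ): 1−A = 4σT_eq⁴/S.
1−A = 4 × 5.67×10⁻⁸ × (119)⁴ / 58.3 = 0.780.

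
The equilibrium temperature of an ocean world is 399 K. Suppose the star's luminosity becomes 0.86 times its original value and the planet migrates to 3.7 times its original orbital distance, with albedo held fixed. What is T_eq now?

T_eq ≈ 200 K

T_eq ∝ L^(1/4) · d^(−1/2).
T′ = 399 × 0.86^(1/4) / 3.7^(1/2) = 200 K.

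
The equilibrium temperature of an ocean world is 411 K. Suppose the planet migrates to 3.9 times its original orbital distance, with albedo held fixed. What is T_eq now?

T_eq ∝ L^(1/4) · d^(−1/2).
T′ = 411 / 3.9^(1/2) = 208 K.

T_eq ≈ 208 K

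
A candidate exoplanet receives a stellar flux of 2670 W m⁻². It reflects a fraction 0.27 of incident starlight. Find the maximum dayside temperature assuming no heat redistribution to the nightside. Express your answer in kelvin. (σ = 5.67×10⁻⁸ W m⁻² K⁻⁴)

With no redistribution each surface element balances locally: S(1−A) = σT⁴.
T = [2670 × 0.73 / 5.67×10⁻⁸]^(1/4) = (3.44×10¹⁰)^(1/4) = 431 K.

T_ss ≈ 431 K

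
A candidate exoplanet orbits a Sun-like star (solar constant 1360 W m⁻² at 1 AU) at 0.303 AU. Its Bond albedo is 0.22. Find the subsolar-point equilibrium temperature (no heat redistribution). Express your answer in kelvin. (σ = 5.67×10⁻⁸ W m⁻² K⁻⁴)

Flux at 0.303 AU: S = 1360/0.303² = 1.48×10⁴ W m⁻².
At the subsolar point the surface absorbs S(1−A) and emits σT⁴ per unit area — no factor of 4, since only the local patch is in balance.
T = [1.48×10⁴ × 0.78 / 5.67×10⁻⁸]^(1/4) = (2.04×10¹¹)^(1/4) = 672 K.

T_ss ≈ 672 K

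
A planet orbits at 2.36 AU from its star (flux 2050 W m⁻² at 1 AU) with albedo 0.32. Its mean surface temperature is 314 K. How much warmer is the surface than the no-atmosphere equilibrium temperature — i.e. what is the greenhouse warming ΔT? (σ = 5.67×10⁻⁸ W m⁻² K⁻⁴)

ΔT ≈ 131.7 K

S = 2050/2.36² = 368.1 W m⁻².
T_eq = [S(1−A)/(4σ)]^(1/4) = [368.1×0.68/(4×5.67×10⁻⁸)]^(1/4) = 182.3 K.
ΔT = T_surf − T_eq = 314 − 182.3.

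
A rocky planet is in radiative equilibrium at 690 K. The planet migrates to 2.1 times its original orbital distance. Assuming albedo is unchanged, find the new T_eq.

T_eq ∝ L^(1/4) · d^(−1/2).
T′ = 690 / 2.1^(1/2) = 476 K.

T_eq ≈ 476 K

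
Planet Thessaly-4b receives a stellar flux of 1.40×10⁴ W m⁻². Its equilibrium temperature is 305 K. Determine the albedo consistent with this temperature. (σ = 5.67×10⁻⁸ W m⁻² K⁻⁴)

From T_eq⁴ = S(1−A)/(4σ): 1−A = 4σT_eq⁴/S.
1−A = 4 × 5.67×10⁻⁸ × (305)⁴ / 1.40×10⁴ = 0.140.

A ≈ 0.86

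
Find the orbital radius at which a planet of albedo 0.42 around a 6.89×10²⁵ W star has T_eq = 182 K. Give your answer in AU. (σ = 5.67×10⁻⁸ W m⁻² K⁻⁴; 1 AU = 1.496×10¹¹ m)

d ≈ 0.756 AU

From T_eq⁴ = L(1−A)/(16πσd²): d = √[L(1−A)/(16πσT_eq⁴)].
d = √[6.89×10²⁵ × 0.58 / (16π × 5.67×10⁻⁸ × (182)⁴)] = 1.13×10¹¹ m = 0.756 AU.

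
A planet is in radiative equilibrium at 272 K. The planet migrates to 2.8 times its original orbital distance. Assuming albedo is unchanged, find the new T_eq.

T_eq ≈ 163 K

T_eq ∝ L^(1/4) · d^(−1/2).
T′ = 272 / 2.8^(1/2) = 163 K.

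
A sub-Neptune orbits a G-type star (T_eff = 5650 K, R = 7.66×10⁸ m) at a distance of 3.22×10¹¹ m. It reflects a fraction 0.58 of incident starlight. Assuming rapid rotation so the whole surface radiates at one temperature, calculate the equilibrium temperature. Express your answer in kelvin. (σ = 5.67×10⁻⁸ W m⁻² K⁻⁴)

T_eq ≈ 157 K

L = 4πR_⋆²σT_⋆⁴ = 4π(7.66×10⁸)² × 5.67×10⁻⁸ × (5650)⁴ = 4.26×10²⁶ W.
S = L/(4πd²) = 327 W m⁻².
Energy balance: absorbed = emitted ⇒ πR²·S(1−A) = 4πR²·σT_eq⁴, so T_eq⁴ = S(1−A)/(4σ).
T_eq = [327 × 0.42 / (4 × 5.67×10⁻⁸)]^(1/4) = (6.06×10⁸)^(1/4) = 157 K.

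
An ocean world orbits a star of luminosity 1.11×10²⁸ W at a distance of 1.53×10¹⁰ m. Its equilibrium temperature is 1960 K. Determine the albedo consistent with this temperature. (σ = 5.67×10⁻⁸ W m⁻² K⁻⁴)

Flux: S = L/(4πd²) = 1.11×10²⁸/(4π×(1.53×10¹⁰)²) = 3.77×10⁶ W m⁻².
From T_eq⁴ = S(1−A)/(4σ): 1−A = 4σT_eq⁴/S.
1−A = 4 × 5.67×10⁻⁸ × (1960)⁴ / 3.77×10⁶ = 0.887.

A ≈ 0.11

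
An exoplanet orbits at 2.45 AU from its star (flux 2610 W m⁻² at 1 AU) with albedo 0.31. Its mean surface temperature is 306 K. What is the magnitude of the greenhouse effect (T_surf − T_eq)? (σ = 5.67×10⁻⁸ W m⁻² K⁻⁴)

ΔT ≈ 115.3 K

S = 2610/2.45² = 434.8 W m⁻².
T_eq = [S(1−A)/(4σ)]^(1/4) = [434.8×0.69/(4×5.67×10⁻⁸)]^(1/4) = 190.7 K.
ΔT = T_surf − T_eq = 306 − 190.7.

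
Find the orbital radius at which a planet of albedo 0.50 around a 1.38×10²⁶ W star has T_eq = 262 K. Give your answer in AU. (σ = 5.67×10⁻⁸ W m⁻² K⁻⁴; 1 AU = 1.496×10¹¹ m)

From T_eq⁴ = L(1−A)/(16πσd²): d = √[L(1−A)/(16πσT_eq⁴)].
d = √[1.38×10²⁶ × 0.50 / (16π × 5.67×10⁻⁸ × (262)⁴)] = 7.17×10¹⁰ m = 0.479 AU.

d ≈ 0.479 AU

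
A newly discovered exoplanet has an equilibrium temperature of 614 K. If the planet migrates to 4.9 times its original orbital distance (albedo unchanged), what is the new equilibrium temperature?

T_eq ∝ L^(1/4) · d^(−1/2).
T′ = 614 / 4.9^(1/2) = 277 K.

T_eq ≈ 277 K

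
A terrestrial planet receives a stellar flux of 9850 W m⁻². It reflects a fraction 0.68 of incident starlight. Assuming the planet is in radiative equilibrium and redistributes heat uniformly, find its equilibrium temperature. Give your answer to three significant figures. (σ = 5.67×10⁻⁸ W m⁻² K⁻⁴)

T_eq ≈ 343 K

Energy balance: absorbed = emitted ⇒ πR²·S(1−A) = 4πR²·σT_eq⁴, so T_eq⁴ = S(1−A)/(4σ).
T_eq = [9850 × 0.32 / (4 × 5.67×10⁻⁸)]^(1/4) = (1.39×10¹⁰)^(1/4) = 343 K.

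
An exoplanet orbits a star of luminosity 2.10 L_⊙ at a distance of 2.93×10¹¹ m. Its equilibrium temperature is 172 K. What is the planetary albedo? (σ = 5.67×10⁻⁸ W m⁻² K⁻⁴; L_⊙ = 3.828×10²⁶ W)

L = 2.10 × 3.828×10²⁶ = 8.04×10²⁶ W.
Flux: S = L/(4πd²) = 8.04×10²⁶/(4π×(2.93×10¹¹)²) = 745 W m⁻².
From T_eq⁴ = S(1−A)/(4σ): 1−A = 4σT_eq⁴/S.
1−A = 4 × 5.67×10⁻⁸ × (172)⁴ / 745 = 0.266.

A ≈ 0.73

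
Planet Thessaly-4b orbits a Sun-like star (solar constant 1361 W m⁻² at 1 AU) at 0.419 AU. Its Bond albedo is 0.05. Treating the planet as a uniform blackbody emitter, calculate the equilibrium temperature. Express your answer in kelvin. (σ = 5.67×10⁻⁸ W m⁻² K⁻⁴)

Flux at 0.419 AU: S = 1361/0.419² = 7750 W m⁻².
Energy balance: absorbed = emitted ⇒ πR²·S(1−A) = 4πR²·σT_eq⁴, so T_eq⁴ = S(1−A)/(4σ).
T_eq = [7750 × 0.95 / (4 × 5.67×10⁻⁸)]^(1/4) = (3.25×10¹⁰)^(1/4) = 424 K.

T_eq ≈ 424 K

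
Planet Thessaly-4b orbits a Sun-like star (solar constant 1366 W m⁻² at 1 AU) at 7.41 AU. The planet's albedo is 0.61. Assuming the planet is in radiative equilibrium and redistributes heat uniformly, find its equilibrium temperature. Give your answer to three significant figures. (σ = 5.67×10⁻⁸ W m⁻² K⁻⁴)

T_eq ≈ 80.9 K

Flux at 7.41 AU: S = 1366/7.41² = 24.9 W m⁻².
Energy balance: absorbed = emitted ⇒ πR²·S(1−A) = 4πR²·σT_eq⁴, so T_eq⁴ = S(1−A)/(4σ).
T_eq = [24.9 × 0.39 / (4 × 5.67×10⁻⁸)]^(1/4) = (4.28×10⁷)^(1/4) = 80.9 K.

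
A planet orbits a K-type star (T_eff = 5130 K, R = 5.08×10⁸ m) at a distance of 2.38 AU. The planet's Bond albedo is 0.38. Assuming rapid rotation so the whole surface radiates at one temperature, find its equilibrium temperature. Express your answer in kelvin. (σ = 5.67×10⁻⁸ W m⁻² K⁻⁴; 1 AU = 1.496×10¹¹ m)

d = 2.38 AU = 3.56×10¹¹ m.
L = 4πR_⋆²σT_⋆⁴ = 4π(5.08×10⁸)² × 5.67×10⁻⁸ × (5130)⁴ = 1.27×10²⁶ W.
S = L/(4πd²) = 79.9 W m⁻².
Energy balance: absorbed = emitted ⇒ πR²·S(1−A) = 4πR²·σT_eq⁴, so T_eq⁴ = S(1−A)/(4σ).
T_eq = [79.9 × 0.62 / (4 × 5.67×10⁻⁸)]^(1/4) = (2.19×10⁸)^(1/4) = 122 K.

T_eq ≈ 122 K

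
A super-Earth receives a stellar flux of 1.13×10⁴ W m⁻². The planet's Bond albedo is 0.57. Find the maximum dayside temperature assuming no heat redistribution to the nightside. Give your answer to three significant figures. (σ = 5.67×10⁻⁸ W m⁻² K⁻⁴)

T_ss ≈ 541 K

With no redistribution each surface element balances locally: S(1−A) = σT⁴.
T = [1.13×10⁴ × 0.43 / 5.67×10⁻⁸]^(1/4) = (8.57×10¹⁰)^(1/4) = 541 K.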